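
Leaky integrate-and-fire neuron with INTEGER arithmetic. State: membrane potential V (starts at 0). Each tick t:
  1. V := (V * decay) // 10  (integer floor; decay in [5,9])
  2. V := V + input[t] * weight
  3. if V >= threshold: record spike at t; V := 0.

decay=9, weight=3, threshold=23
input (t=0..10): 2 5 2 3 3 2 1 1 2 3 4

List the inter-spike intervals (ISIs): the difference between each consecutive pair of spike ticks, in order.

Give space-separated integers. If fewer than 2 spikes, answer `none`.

t=0: input=2 -> V=6
t=1: input=5 -> V=20
t=2: input=2 -> V=0 FIRE
t=3: input=3 -> V=9
t=4: input=3 -> V=17
t=5: input=2 -> V=21
t=6: input=1 -> V=21
t=7: input=1 -> V=21
t=8: input=2 -> V=0 FIRE
t=9: input=3 -> V=9
t=10: input=4 -> V=20

Answer: 6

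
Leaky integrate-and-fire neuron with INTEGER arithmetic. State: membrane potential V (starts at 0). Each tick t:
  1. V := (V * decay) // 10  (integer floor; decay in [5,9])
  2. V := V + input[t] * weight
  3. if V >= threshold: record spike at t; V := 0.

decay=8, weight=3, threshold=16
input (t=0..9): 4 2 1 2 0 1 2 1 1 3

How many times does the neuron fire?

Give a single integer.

t=0: input=4 -> V=12
t=1: input=2 -> V=15
t=2: input=1 -> V=15
t=3: input=2 -> V=0 FIRE
t=4: input=0 -> V=0
t=5: input=1 -> V=3
t=6: input=2 -> V=8
t=7: input=1 -> V=9
t=8: input=1 -> V=10
t=9: input=3 -> V=0 FIRE

Answer: 2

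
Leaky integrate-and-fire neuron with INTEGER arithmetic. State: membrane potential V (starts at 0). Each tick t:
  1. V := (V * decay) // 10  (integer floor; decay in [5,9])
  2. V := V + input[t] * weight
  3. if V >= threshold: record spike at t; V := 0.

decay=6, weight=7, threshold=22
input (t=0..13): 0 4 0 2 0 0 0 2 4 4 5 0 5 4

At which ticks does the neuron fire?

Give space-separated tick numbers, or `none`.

t=0: input=0 -> V=0
t=1: input=4 -> V=0 FIRE
t=2: input=0 -> V=0
t=3: input=2 -> V=14
t=4: input=0 -> V=8
t=5: input=0 -> V=4
t=6: input=0 -> V=2
t=7: input=2 -> V=15
t=8: input=4 -> V=0 FIRE
t=9: input=4 -> V=0 FIRE
t=10: input=5 -> V=0 FIRE
t=11: input=0 -> V=0
t=12: input=5 -> V=0 FIRE
t=13: input=4 -> V=0 FIRE

Answer: 1 8 9 10 12 13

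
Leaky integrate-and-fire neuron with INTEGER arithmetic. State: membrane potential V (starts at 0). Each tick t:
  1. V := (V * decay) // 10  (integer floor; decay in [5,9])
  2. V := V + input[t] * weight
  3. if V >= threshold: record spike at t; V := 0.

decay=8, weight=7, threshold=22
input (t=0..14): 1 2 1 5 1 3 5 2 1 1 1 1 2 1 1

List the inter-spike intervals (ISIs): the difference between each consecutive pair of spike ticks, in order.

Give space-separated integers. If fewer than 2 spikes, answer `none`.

t=0: input=1 -> V=7
t=1: input=2 -> V=19
t=2: input=1 -> V=0 FIRE
t=3: input=5 -> V=0 FIRE
t=4: input=1 -> V=7
t=5: input=3 -> V=0 FIRE
t=6: input=5 -> V=0 FIRE
t=7: input=2 -> V=14
t=8: input=1 -> V=18
t=9: input=1 -> V=21
t=10: input=1 -> V=0 FIRE
t=11: input=1 -> V=7
t=12: input=2 -> V=19
t=13: input=1 -> V=0 FIRE
t=14: input=1 -> V=7

Answer: 1 2 1 4 3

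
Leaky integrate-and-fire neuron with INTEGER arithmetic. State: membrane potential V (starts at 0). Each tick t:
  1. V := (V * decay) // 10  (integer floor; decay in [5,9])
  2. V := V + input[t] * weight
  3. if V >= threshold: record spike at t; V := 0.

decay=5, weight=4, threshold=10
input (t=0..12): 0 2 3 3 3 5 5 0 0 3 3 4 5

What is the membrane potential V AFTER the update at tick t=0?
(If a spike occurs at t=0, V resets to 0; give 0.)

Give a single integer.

Answer: 0

Derivation:
t=0: input=0 -> V=0
t=1: input=2 -> V=8
t=2: input=3 -> V=0 FIRE
t=3: input=3 -> V=0 FIRE
t=4: input=3 -> V=0 FIRE
t=5: input=5 -> V=0 FIRE
t=6: input=5 -> V=0 FIRE
t=7: input=0 -> V=0
t=8: input=0 -> V=0
t=9: input=3 -> V=0 FIRE
t=10: input=3 -> V=0 FIRE
t=11: input=4 -> V=0 FIRE
t=12: input=5 -> V=0 FIRE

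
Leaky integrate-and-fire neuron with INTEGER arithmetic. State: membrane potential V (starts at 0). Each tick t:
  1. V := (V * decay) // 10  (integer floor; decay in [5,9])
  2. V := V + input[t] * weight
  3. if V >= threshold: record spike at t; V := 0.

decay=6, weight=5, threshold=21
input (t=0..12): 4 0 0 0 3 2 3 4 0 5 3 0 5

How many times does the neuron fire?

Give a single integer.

Answer: 3

Derivation:
t=0: input=4 -> V=20
t=1: input=0 -> V=12
t=2: input=0 -> V=7
t=3: input=0 -> V=4
t=4: input=3 -> V=17
t=5: input=2 -> V=20
t=6: input=3 -> V=0 FIRE
t=7: input=4 -> V=20
t=8: input=0 -> V=12
t=9: input=5 -> V=0 FIRE
t=10: input=3 -> V=15
t=11: input=0 -> V=9
t=12: input=5 -> V=0 FIRE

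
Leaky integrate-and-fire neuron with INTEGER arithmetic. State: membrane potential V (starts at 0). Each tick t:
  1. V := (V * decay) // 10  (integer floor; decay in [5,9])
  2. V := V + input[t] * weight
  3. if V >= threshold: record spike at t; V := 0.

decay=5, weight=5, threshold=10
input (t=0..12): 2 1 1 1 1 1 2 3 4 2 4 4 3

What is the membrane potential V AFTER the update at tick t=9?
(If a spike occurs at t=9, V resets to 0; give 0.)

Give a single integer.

t=0: input=2 -> V=0 FIRE
t=1: input=1 -> V=5
t=2: input=1 -> V=7
t=3: input=1 -> V=8
t=4: input=1 -> V=9
t=5: input=1 -> V=9
t=6: input=2 -> V=0 FIRE
t=7: input=3 -> V=0 FIRE
t=8: input=4 -> V=0 FIRE
t=9: input=2 -> V=0 FIRE
t=10: input=4 -> V=0 FIRE
t=11: input=4 -> V=0 FIRE
t=12: input=3 -> V=0 FIRE

Answer: 0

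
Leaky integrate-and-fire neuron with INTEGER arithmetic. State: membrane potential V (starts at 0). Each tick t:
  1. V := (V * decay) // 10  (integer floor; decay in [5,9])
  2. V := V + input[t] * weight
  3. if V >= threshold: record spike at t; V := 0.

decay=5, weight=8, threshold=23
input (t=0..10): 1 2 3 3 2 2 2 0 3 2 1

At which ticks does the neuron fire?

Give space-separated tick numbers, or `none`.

t=0: input=1 -> V=8
t=1: input=2 -> V=20
t=2: input=3 -> V=0 FIRE
t=3: input=3 -> V=0 FIRE
t=4: input=2 -> V=16
t=5: input=2 -> V=0 FIRE
t=6: input=2 -> V=16
t=7: input=0 -> V=8
t=8: input=3 -> V=0 FIRE
t=9: input=2 -> V=16
t=10: input=1 -> V=16

Answer: 2 3 5 8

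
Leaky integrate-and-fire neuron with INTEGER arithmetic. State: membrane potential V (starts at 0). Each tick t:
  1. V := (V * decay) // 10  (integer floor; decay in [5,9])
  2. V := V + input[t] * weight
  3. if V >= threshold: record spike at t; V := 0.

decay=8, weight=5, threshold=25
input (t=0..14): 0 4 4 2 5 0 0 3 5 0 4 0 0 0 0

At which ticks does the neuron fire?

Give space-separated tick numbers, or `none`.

t=0: input=0 -> V=0
t=1: input=4 -> V=20
t=2: input=4 -> V=0 FIRE
t=3: input=2 -> V=10
t=4: input=5 -> V=0 FIRE
t=5: input=0 -> V=0
t=6: input=0 -> V=0
t=7: input=3 -> V=15
t=8: input=5 -> V=0 FIRE
t=9: input=0 -> V=0
t=10: input=4 -> V=20
t=11: input=0 -> V=16
t=12: input=0 -> V=12
t=13: input=0 -> V=9
t=14: input=0 -> V=7

Answer: 2 4 8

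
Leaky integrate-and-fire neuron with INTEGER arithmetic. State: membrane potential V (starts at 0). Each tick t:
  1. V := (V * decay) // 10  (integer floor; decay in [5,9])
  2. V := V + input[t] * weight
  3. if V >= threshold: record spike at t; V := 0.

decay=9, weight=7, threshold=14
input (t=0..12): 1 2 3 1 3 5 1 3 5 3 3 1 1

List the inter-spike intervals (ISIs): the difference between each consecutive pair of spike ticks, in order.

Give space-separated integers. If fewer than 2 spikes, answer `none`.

Answer: 1 2 1 2 1 1 1

Derivation:
t=0: input=1 -> V=7
t=1: input=2 -> V=0 FIRE
t=2: input=3 -> V=0 FIRE
t=3: input=1 -> V=7
t=4: input=3 -> V=0 FIRE
t=5: input=5 -> V=0 FIRE
t=6: input=1 -> V=7
t=7: input=3 -> V=0 FIRE
t=8: input=5 -> V=0 FIRE
t=9: input=3 -> V=0 FIRE
t=10: input=3 -> V=0 FIRE
t=11: input=1 -> V=7
t=12: input=1 -> V=13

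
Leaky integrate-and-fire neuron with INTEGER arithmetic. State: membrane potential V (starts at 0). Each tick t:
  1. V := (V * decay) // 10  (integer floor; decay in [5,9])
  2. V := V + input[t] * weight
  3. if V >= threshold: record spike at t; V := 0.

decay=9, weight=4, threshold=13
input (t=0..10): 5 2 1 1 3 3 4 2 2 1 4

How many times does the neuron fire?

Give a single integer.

Answer: 6

Derivation:
t=0: input=5 -> V=0 FIRE
t=1: input=2 -> V=8
t=2: input=1 -> V=11
t=3: input=1 -> V=0 FIRE
t=4: input=3 -> V=12
t=5: input=3 -> V=0 FIRE
t=6: input=4 -> V=0 FIRE
t=7: input=2 -> V=8
t=8: input=2 -> V=0 FIRE
t=9: input=1 -> V=4
t=10: input=4 -> V=0 FIRE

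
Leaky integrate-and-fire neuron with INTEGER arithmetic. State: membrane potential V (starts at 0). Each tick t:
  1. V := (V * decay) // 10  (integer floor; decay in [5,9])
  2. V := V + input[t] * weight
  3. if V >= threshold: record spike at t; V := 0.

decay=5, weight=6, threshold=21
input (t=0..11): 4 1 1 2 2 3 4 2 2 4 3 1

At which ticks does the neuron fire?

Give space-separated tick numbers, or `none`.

t=0: input=4 -> V=0 FIRE
t=1: input=1 -> V=6
t=2: input=1 -> V=9
t=3: input=2 -> V=16
t=4: input=2 -> V=20
t=5: input=3 -> V=0 FIRE
t=6: input=4 -> V=0 FIRE
t=7: input=2 -> V=12
t=8: input=2 -> V=18
t=9: input=4 -> V=0 FIRE
t=10: input=3 -> V=18
t=11: input=1 -> V=15

Answer: 0 5 6 9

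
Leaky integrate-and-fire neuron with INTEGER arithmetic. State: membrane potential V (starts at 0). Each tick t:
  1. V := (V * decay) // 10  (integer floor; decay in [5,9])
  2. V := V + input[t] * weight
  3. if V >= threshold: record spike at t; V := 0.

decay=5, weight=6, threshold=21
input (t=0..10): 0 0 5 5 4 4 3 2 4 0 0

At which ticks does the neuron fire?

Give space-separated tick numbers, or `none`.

Answer: 2 3 4 5 7 8

Derivation:
t=0: input=0 -> V=0
t=1: input=0 -> V=0
t=2: input=5 -> V=0 FIRE
t=3: input=5 -> V=0 FIRE
t=4: input=4 -> V=0 FIRE
t=5: input=4 -> V=0 FIRE
t=6: input=3 -> V=18
t=7: input=2 -> V=0 FIRE
t=8: input=4 -> V=0 FIRE
t=9: input=0 -> V=0
t=10: input=0 -> V=0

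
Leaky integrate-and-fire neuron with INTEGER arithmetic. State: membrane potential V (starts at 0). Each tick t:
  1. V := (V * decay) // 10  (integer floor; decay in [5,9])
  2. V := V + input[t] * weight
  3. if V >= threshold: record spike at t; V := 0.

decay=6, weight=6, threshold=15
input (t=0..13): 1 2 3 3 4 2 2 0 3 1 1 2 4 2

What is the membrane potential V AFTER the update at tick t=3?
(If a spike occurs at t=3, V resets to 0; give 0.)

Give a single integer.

t=0: input=1 -> V=6
t=1: input=2 -> V=0 FIRE
t=2: input=3 -> V=0 FIRE
t=3: input=3 -> V=0 FIRE
t=4: input=4 -> V=0 FIRE
t=5: input=2 -> V=12
t=6: input=2 -> V=0 FIRE
t=7: input=0 -> V=0
t=8: input=3 -> V=0 FIRE
t=9: input=1 -> V=6
t=10: input=1 -> V=9
t=11: input=2 -> V=0 FIRE
t=12: input=4 -> V=0 FIRE
t=13: input=2 -> V=12

Answer: 0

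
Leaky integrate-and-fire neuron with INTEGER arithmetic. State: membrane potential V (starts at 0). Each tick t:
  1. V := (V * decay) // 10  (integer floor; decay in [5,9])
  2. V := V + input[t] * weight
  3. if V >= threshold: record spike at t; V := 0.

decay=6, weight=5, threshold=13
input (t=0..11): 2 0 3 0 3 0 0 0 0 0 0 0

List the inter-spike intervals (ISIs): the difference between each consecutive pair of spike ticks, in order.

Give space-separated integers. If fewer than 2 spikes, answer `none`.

Answer: 2

Derivation:
t=0: input=2 -> V=10
t=1: input=0 -> V=6
t=2: input=3 -> V=0 FIRE
t=3: input=0 -> V=0
t=4: input=3 -> V=0 FIRE
t=5: input=0 -> V=0
t=6: input=0 -> V=0
t=7: input=0 -> V=0
t=8: input=0 -> V=0
t=9: input=0 -> V=0
t=10: input=0 -> V=0
t=11: input=0 -> V=0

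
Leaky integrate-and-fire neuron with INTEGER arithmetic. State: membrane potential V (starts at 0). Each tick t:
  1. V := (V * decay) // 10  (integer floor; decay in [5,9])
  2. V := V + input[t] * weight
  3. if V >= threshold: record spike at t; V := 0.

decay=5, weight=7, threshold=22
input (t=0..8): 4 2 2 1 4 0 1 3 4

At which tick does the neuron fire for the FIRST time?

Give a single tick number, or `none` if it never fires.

t=0: input=4 -> V=0 FIRE
t=1: input=2 -> V=14
t=2: input=2 -> V=21
t=3: input=1 -> V=17
t=4: input=4 -> V=0 FIRE
t=5: input=0 -> V=0
t=6: input=1 -> V=7
t=7: input=3 -> V=0 FIRE
t=8: input=4 -> V=0 FIRE

Answer: 0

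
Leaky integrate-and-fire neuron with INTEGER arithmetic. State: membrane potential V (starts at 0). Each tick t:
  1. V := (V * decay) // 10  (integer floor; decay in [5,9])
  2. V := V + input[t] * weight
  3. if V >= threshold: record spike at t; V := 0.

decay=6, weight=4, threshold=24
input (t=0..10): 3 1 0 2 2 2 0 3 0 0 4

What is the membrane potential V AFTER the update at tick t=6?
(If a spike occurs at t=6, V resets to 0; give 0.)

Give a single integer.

Answer: 9

Derivation:
t=0: input=3 -> V=12
t=1: input=1 -> V=11
t=2: input=0 -> V=6
t=3: input=2 -> V=11
t=4: input=2 -> V=14
t=5: input=2 -> V=16
t=6: input=0 -> V=9
t=7: input=3 -> V=17
t=8: input=0 -> V=10
t=9: input=0 -> V=6
t=10: input=4 -> V=19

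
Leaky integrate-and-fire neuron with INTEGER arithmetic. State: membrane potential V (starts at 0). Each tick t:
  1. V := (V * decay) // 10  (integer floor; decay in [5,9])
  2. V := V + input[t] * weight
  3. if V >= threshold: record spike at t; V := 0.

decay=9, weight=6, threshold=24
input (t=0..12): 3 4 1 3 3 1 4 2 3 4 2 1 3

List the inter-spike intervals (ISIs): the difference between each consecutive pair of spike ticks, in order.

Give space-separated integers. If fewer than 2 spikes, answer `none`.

Answer: 3 2 2 1 3

Derivation:
t=0: input=3 -> V=18
t=1: input=4 -> V=0 FIRE
t=2: input=1 -> V=6
t=3: input=3 -> V=23
t=4: input=3 -> V=0 FIRE
t=5: input=1 -> V=6
t=6: input=4 -> V=0 FIRE
t=7: input=2 -> V=12
t=8: input=3 -> V=0 FIRE
t=9: input=4 -> V=0 FIRE
t=10: input=2 -> V=12
t=11: input=1 -> V=16
t=12: input=3 -> V=0 FIRE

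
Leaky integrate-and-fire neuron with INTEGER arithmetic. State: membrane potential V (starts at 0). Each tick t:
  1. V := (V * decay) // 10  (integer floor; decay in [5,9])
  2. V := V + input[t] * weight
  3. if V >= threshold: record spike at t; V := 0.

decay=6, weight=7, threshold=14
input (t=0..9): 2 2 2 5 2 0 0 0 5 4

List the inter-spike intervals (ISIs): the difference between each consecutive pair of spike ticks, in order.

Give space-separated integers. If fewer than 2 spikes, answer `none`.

t=0: input=2 -> V=0 FIRE
t=1: input=2 -> V=0 FIRE
t=2: input=2 -> V=0 FIRE
t=3: input=5 -> V=0 FIRE
t=4: input=2 -> V=0 FIRE
t=5: input=0 -> V=0
t=6: input=0 -> V=0
t=7: input=0 -> V=0
t=8: input=5 -> V=0 FIRE
t=9: input=4 -> V=0 FIRE

Answer: 1 1 1 1 4 1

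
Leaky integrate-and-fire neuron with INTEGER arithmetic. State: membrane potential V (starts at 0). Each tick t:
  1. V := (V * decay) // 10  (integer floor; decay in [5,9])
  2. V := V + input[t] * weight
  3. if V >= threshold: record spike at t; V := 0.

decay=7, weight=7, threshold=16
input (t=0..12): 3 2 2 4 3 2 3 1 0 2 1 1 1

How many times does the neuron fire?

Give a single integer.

Answer: 6

Derivation:
t=0: input=3 -> V=0 FIRE
t=1: input=2 -> V=14
t=2: input=2 -> V=0 FIRE
t=3: input=4 -> V=0 FIRE
t=4: input=3 -> V=0 FIRE
t=5: input=2 -> V=14
t=6: input=3 -> V=0 FIRE
t=7: input=1 -> V=7
t=8: input=0 -> V=4
t=9: input=2 -> V=0 FIRE
t=10: input=1 -> V=7
t=11: input=1 -> V=11
t=12: input=1 -> V=14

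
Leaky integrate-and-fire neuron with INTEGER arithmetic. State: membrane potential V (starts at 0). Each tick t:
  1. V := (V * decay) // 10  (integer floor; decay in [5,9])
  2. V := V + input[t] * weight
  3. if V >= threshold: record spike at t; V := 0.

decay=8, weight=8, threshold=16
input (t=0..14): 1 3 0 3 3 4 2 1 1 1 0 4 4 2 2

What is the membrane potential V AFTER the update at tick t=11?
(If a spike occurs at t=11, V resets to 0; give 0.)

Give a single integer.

Answer: 0

Derivation:
t=0: input=1 -> V=8
t=1: input=3 -> V=0 FIRE
t=2: input=0 -> V=0
t=3: input=3 -> V=0 FIRE
t=4: input=3 -> V=0 FIRE
t=5: input=4 -> V=0 FIRE
t=6: input=2 -> V=0 FIRE
t=7: input=1 -> V=8
t=8: input=1 -> V=14
t=9: input=1 -> V=0 FIRE
t=10: input=0 -> V=0
t=11: input=4 -> V=0 FIRE
t=12: input=4 -> V=0 FIRE
t=13: input=2 -> V=0 FIRE
t=14: input=2 -> V=0 FIRE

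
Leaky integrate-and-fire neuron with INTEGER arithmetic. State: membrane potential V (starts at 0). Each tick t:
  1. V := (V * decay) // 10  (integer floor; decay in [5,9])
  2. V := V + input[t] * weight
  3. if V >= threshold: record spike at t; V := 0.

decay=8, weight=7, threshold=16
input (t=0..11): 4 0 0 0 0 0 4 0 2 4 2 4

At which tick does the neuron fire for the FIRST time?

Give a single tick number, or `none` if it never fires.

t=0: input=4 -> V=0 FIRE
t=1: input=0 -> V=0
t=2: input=0 -> V=0
t=3: input=0 -> V=0
t=4: input=0 -> V=0
t=5: input=0 -> V=0
t=6: input=4 -> V=0 FIRE
t=7: input=0 -> V=0
t=8: input=2 -> V=14
t=9: input=4 -> V=0 FIRE
t=10: input=2 -> V=14
t=11: input=4 -> V=0 FIRE

Answer: 0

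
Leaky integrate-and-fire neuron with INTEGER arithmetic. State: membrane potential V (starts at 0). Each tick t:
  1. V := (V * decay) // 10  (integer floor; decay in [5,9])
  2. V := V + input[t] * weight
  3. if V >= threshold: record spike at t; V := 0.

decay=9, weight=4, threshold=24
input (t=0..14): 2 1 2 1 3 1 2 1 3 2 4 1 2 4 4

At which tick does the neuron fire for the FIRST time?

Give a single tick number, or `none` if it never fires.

t=0: input=2 -> V=8
t=1: input=1 -> V=11
t=2: input=2 -> V=17
t=3: input=1 -> V=19
t=4: input=3 -> V=0 FIRE
t=5: input=1 -> V=4
t=6: input=2 -> V=11
t=7: input=1 -> V=13
t=8: input=3 -> V=23
t=9: input=2 -> V=0 FIRE
t=10: input=4 -> V=16
t=11: input=1 -> V=18
t=12: input=2 -> V=0 FIRE
t=13: input=4 -> V=16
t=14: input=4 -> V=0 FIRE

Answer: 4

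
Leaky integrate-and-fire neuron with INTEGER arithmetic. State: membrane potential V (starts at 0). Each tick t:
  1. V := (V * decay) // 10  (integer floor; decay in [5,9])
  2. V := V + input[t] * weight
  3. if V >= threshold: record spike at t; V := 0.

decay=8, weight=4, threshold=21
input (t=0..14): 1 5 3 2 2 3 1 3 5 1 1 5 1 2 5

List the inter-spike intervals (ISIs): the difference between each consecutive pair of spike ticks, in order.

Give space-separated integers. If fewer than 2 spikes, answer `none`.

t=0: input=1 -> V=4
t=1: input=5 -> V=0 FIRE
t=2: input=3 -> V=12
t=3: input=2 -> V=17
t=4: input=2 -> V=0 FIRE
t=5: input=3 -> V=12
t=6: input=1 -> V=13
t=7: input=3 -> V=0 FIRE
t=8: input=5 -> V=20
t=9: input=1 -> V=20
t=10: input=1 -> V=20
t=11: input=5 -> V=0 FIRE
t=12: input=1 -> V=4
t=13: input=2 -> V=11
t=14: input=5 -> V=0 FIRE

Answer: 3 3 4 3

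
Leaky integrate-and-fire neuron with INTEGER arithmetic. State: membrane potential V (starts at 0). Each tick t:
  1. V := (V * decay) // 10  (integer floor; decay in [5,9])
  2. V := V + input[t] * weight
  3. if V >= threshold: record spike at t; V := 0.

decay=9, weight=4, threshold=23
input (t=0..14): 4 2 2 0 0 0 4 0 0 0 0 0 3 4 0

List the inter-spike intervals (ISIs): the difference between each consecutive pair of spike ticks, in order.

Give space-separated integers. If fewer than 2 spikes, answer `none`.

Answer: 11

Derivation:
t=0: input=4 -> V=16
t=1: input=2 -> V=22
t=2: input=2 -> V=0 FIRE
t=3: input=0 -> V=0
t=4: input=0 -> V=0
t=5: input=0 -> V=0
t=6: input=4 -> V=16
t=7: input=0 -> V=14
t=8: input=0 -> V=12
t=9: input=0 -> V=10
t=10: input=0 -> V=9
t=11: input=0 -> V=8
t=12: input=3 -> V=19
t=13: input=4 -> V=0 FIRE
t=14: input=0 -> V=0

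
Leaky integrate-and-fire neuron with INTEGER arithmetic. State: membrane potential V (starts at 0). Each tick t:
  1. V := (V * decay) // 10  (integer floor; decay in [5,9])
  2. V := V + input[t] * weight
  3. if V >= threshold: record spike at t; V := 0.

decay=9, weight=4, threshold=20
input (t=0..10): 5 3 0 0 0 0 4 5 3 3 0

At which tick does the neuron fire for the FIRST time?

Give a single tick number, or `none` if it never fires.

Answer: 0

Derivation:
t=0: input=5 -> V=0 FIRE
t=1: input=3 -> V=12
t=2: input=0 -> V=10
t=3: input=0 -> V=9
t=4: input=0 -> V=8
t=5: input=0 -> V=7
t=6: input=4 -> V=0 FIRE
t=7: input=5 -> V=0 FIRE
t=8: input=3 -> V=12
t=9: input=3 -> V=0 FIRE
t=10: input=0 -> V=0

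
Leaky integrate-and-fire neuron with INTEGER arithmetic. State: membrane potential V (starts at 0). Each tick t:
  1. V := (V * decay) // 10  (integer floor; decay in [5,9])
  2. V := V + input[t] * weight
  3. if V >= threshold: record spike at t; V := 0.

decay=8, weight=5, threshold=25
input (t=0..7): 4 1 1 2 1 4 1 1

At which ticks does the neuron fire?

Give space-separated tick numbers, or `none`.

t=0: input=4 -> V=20
t=1: input=1 -> V=21
t=2: input=1 -> V=21
t=3: input=2 -> V=0 FIRE
t=4: input=1 -> V=5
t=5: input=4 -> V=24
t=6: input=1 -> V=24
t=7: input=1 -> V=24

Answer: 3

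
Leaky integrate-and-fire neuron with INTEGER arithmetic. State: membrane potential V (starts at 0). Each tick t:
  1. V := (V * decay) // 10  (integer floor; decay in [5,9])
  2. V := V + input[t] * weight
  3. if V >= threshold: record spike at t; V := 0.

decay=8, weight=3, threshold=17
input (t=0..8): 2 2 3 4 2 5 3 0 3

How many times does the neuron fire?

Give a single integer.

t=0: input=2 -> V=6
t=1: input=2 -> V=10
t=2: input=3 -> V=0 FIRE
t=3: input=4 -> V=12
t=4: input=2 -> V=15
t=5: input=5 -> V=0 FIRE
t=6: input=3 -> V=9
t=7: input=0 -> V=7
t=8: input=3 -> V=14

Answer: 2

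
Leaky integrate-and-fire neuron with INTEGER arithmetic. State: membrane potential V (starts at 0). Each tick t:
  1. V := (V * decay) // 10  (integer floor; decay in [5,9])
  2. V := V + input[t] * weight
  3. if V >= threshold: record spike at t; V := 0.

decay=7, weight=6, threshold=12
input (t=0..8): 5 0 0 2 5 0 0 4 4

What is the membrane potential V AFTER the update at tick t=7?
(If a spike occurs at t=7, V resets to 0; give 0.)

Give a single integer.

t=0: input=5 -> V=0 FIRE
t=1: input=0 -> V=0
t=2: input=0 -> V=0
t=3: input=2 -> V=0 FIRE
t=4: input=5 -> V=0 FIRE
t=5: input=0 -> V=0
t=6: input=0 -> V=0
t=7: input=4 -> V=0 FIRE
t=8: input=4 -> V=0 FIRE

Answer: 0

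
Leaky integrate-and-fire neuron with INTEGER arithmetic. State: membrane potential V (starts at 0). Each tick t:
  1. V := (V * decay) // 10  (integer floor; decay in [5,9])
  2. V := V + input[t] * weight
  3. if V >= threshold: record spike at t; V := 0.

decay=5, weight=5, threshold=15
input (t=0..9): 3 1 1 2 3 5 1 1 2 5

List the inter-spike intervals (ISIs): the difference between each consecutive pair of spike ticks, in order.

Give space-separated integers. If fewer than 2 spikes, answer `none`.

t=0: input=3 -> V=0 FIRE
t=1: input=1 -> V=5
t=2: input=1 -> V=7
t=3: input=2 -> V=13
t=4: input=3 -> V=0 FIRE
t=5: input=5 -> V=0 FIRE
t=6: input=1 -> V=5
t=7: input=1 -> V=7
t=8: input=2 -> V=13
t=9: input=5 -> V=0 FIRE

Answer: 4 1 4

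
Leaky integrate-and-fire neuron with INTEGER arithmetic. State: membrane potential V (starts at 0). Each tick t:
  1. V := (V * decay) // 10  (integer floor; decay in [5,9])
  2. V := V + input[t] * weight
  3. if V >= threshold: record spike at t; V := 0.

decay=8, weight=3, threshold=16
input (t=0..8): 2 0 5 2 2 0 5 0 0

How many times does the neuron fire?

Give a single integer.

Answer: 2

Derivation:
t=0: input=2 -> V=6
t=1: input=0 -> V=4
t=2: input=5 -> V=0 FIRE
t=3: input=2 -> V=6
t=4: input=2 -> V=10
t=5: input=0 -> V=8
t=6: input=5 -> V=0 FIRE
t=7: input=0 -> V=0
t=8: input=0 -> V=0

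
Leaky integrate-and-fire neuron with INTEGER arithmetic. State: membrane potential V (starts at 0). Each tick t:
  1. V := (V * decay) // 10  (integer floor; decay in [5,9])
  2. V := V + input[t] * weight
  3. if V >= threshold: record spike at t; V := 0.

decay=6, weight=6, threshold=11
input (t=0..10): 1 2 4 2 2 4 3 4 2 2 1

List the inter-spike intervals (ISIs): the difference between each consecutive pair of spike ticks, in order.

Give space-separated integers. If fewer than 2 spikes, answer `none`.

Answer: 1 1 1 1 1 1 1 1

Derivation:
t=0: input=1 -> V=6
t=1: input=2 -> V=0 FIRE
t=2: input=4 -> V=0 FIRE
t=3: input=2 -> V=0 FIRE
t=4: input=2 -> V=0 FIRE
t=5: input=4 -> V=0 FIRE
t=6: input=3 -> V=0 FIRE
t=7: input=4 -> V=0 FIRE
t=8: input=2 -> V=0 FIRE
t=9: input=2 -> V=0 FIRE
t=10: input=1 -> V=6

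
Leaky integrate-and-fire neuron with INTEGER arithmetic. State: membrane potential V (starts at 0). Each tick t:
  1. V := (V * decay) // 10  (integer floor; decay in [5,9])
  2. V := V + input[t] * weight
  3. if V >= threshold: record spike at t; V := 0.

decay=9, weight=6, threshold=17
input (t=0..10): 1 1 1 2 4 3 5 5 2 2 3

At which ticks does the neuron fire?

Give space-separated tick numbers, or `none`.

Answer: 3 4 5 6 7 9 10

Derivation:
t=0: input=1 -> V=6
t=1: input=1 -> V=11
t=2: input=1 -> V=15
t=3: input=2 -> V=0 FIRE
t=4: input=4 -> V=0 FIRE
t=5: input=3 -> V=0 FIRE
t=6: input=5 -> V=0 FIRE
t=7: input=5 -> V=0 FIRE
t=8: input=2 -> V=12
t=9: input=2 -> V=0 FIRE
t=10: input=3 -> V=0 FIRE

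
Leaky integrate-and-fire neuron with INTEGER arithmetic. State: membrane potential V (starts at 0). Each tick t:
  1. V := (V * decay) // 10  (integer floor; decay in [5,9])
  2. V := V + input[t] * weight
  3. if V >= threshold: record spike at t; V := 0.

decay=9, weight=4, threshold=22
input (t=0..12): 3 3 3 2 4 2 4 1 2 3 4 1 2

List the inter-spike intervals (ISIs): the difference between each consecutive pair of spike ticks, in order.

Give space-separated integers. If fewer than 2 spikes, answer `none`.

Answer: 3 2 4

Derivation:
t=0: input=3 -> V=12
t=1: input=3 -> V=0 FIRE
t=2: input=3 -> V=12
t=3: input=2 -> V=18
t=4: input=4 -> V=0 FIRE
t=5: input=2 -> V=8
t=6: input=4 -> V=0 FIRE
t=7: input=1 -> V=4
t=8: input=2 -> V=11
t=9: input=3 -> V=21
t=10: input=4 -> V=0 FIRE
t=11: input=1 -> V=4
t=12: input=2 -> V=11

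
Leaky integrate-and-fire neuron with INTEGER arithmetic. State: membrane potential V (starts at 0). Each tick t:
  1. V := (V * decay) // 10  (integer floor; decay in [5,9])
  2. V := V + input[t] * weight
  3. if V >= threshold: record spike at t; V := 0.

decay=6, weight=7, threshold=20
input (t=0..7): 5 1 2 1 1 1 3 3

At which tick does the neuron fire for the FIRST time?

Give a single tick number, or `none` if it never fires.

Answer: 0

Derivation:
t=0: input=5 -> V=0 FIRE
t=1: input=1 -> V=7
t=2: input=2 -> V=18
t=3: input=1 -> V=17
t=4: input=1 -> V=17
t=5: input=1 -> V=17
t=6: input=3 -> V=0 FIRE
t=7: input=3 -> V=0 FIRE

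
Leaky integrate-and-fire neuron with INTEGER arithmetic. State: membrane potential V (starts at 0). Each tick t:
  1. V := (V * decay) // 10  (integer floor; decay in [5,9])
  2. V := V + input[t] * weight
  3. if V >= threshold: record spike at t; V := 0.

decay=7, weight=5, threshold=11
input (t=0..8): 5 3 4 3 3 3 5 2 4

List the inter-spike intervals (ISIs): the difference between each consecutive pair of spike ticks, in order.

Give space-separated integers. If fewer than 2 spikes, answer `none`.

t=0: input=5 -> V=0 FIRE
t=1: input=3 -> V=0 FIRE
t=2: input=4 -> V=0 FIRE
t=3: input=3 -> V=0 FIRE
t=4: input=3 -> V=0 FIRE
t=5: input=3 -> V=0 FIRE
t=6: input=5 -> V=0 FIRE
t=7: input=2 -> V=10
t=8: input=4 -> V=0 FIRE

Answer: 1 1 1 1 1 1 2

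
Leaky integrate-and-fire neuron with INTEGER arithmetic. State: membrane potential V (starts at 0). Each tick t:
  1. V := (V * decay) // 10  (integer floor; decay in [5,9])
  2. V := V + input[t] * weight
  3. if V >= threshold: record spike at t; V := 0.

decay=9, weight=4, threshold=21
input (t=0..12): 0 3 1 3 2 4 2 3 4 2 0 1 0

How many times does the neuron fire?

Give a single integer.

Answer: 3

Derivation:
t=0: input=0 -> V=0
t=1: input=3 -> V=12
t=2: input=1 -> V=14
t=3: input=3 -> V=0 FIRE
t=4: input=2 -> V=8
t=5: input=4 -> V=0 FIRE
t=6: input=2 -> V=8
t=7: input=3 -> V=19
t=8: input=4 -> V=0 FIRE
t=9: input=2 -> V=8
t=10: input=0 -> V=7
t=11: input=1 -> V=10
t=12: input=0 -> V=9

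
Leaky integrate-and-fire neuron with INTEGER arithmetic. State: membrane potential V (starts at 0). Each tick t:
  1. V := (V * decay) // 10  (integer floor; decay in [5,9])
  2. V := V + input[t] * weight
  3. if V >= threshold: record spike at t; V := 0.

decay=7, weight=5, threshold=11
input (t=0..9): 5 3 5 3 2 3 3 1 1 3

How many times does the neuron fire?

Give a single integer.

Answer: 7

Derivation:
t=0: input=5 -> V=0 FIRE
t=1: input=3 -> V=0 FIRE
t=2: input=5 -> V=0 FIRE
t=3: input=3 -> V=0 FIRE
t=4: input=2 -> V=10
t=5: input=3 -> V=0 FIRE
t=6: input=3 -> V=0 FIRE
t=7: input=1 -> V=5
t=8: input=1 -> V=8
t=9: input=3 -> V=0 FIRE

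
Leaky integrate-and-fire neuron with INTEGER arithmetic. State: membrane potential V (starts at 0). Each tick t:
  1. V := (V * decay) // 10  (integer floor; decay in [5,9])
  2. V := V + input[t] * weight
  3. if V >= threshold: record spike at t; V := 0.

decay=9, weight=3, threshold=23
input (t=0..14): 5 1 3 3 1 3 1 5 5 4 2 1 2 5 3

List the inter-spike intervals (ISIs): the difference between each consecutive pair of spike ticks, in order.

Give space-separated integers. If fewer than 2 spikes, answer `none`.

t=0: input=5 -> V=15
t=1: input=1 -> V=16
t=2: input=3 -> V=0 FIRE
t=3: input=3 -> V=9
t=4: input=1 -> V=11
t=5: input=3 -> V=18
t=6: input=1 -> V=19
t=7: input=5 -> V=0 FIRE
t=8: input=5 -> V=15
t=9: input=4 -> V=0 FIRE
t=10: input=2 -> V=6
t=11: input=1 -> V=8
t=12: input=2 -> V=13
t=13: input=5 -> V=0 FIRE
t=14: input=3 -> V=9

Answer: 5 2 4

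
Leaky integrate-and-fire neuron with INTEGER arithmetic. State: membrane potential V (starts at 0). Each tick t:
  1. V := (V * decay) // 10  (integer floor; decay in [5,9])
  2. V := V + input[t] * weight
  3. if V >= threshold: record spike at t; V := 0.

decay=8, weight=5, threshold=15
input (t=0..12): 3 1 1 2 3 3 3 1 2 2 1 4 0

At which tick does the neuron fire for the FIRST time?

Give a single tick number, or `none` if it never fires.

Answer: 0

Derivation:
t=0: input=3 -> V=0 FIRE
t=1: input=1 -> V=5
t=2: input=1 -> V=9
t=3: input=2 -> V=0 FIRE
t=4: input=3 -> V=0 FIRE
t=5: input=3 -> V=0 FIRE
t=6: input=3 -> V=0 FIRE
t=7: input=1 -> V=5
t=8: input=2 -> V=14
t=9: input=2 -> V=0 FIRE
t=10: input=1 -> V=5
t=11: input=4 -> V=0 FIRE
t=12: input=0 -> V=0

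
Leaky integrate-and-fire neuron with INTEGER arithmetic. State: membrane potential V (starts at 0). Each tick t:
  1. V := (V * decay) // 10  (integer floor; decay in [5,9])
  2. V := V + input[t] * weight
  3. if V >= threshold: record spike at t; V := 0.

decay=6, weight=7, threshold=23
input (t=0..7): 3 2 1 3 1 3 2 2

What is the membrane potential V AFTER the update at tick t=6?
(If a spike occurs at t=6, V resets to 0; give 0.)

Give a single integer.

Answer: 14

Derivation:
t=0: input=3 -> V=21
t=1: input=2 -> V=0 FIRE
t=2: input=1 -> V=7
t=3: input=3 -> V=0 FIRE
t=4: input=1 -> V=7
t=5: input=3 -> V=0 FIRE
t=6: input=2 -> V=14
t=7: input=2 -> V=22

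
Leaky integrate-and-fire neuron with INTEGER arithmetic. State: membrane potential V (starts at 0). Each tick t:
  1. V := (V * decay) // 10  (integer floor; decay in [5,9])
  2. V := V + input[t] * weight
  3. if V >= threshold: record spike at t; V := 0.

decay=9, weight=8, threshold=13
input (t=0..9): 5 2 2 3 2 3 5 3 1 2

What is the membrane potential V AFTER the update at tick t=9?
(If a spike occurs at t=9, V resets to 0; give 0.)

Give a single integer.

t=0: input=5 -> V=0 FIRE
t=1: input=2 -> V=0 FIRE
t=2: input=2 -> V=0 FIRE
t=3: input=3 -> V=0 FIRE
t=4: input=2 -> V=0 FIRE
t=5: input=3 -> V=0 FIRE
t=6: input=5 -> V=0 FIRE
t=7: input=3 -> V=0 FIRE
t=8: input=1 -> V=8
t=9: input=2 -> V=0 FIRE

Answer: 0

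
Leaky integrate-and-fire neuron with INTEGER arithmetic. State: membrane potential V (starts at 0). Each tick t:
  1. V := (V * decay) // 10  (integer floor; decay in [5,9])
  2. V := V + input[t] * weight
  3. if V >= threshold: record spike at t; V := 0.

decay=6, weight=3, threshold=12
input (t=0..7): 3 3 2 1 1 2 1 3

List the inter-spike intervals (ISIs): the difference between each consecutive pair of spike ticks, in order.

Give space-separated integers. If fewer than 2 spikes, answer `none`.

t=0: input=3 -> V=9
t=1: input=3 -> V=0 FIRE
t=2: input=2 -> V=6
t=3: input=1 -> V=6
t=4: input=1 -> V=6
t=5: input=2 -> V=9
t=6: input=1 -> V=8
t=7: input=3 -> V=0 FIRE

Answer: 6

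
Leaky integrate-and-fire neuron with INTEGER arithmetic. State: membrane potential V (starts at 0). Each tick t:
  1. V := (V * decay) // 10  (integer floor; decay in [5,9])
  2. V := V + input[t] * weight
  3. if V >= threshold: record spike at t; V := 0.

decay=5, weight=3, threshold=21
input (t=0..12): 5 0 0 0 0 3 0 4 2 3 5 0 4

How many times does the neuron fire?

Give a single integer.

Answer: 1

Derivation:
t=0: input=5 -> V=15
t=1: input=0 -> V=7
t=2: input=0 -> V=3
t=3: input=0 -> V=1
t=4: input=0 -> V=0
t=5: input=3 -> V=9
t=6: input=0 -> V=4
t=7: input=4 -> V=14
t=8: input=2 -> V=13
t=9: input=3 -> V=15
t=10: input=5 -> V=0 FIRE
t=11: input=0 -> V=0
t=12: input=4 -> V=12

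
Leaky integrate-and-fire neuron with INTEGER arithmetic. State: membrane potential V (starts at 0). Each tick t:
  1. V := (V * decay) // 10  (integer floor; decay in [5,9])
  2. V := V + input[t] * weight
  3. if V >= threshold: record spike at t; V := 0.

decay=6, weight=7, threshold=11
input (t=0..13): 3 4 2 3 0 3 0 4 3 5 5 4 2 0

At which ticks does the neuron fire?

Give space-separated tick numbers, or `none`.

Answer: 0 1 2 3 5 7 8 9 10 11 12

Derivation:
t=0: input=3 -> V=0 FIRE
t=1: input=4 -> V=0 FIRE
t=2: input=2 -> V=0 FIRE
t=3: input=3 -> V=0 FIRE
t=4: input=0 -> V=0
t=5: input=3 -> V=0 FIRE
t=6: input=0 -> V=0
t=7: input=4 -> V=0 FIRE
t=8: input=3 -> V=0 FIRE
t=9: input=5 -> V=0 FIRE
t=10: input=5 -> V=0 FIRE
t=11: input=4 -> V=0 FIRE
t=12: input=2 -> V=0 FIRE
t=13: input=0 -> V=0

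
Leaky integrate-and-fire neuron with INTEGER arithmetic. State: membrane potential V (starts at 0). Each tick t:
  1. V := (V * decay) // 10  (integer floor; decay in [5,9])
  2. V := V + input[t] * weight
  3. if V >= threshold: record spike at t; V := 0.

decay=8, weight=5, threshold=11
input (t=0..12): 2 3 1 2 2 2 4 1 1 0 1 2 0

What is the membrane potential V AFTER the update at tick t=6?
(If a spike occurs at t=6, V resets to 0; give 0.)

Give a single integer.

t=0: input=2 -> V=10
t=1: input=3 -> V=0 FIRE
t=2: input=1 -> V=5
t=3: input=2 -> V=0 FIRE
t=4: input=2 -> V=10
t=5: input=2 -> V=0 FIRE
t=6: input=4 -> V=0 FIRE
t=7: input=1 -> V=5
t=8: input=1 -> V=9
t=9: input=0 -> V=7
t=10: input=1 -> V=10
t=11: input=2 -> V=0 FIRE
t=12: input=0 -> V=0

Answer: 0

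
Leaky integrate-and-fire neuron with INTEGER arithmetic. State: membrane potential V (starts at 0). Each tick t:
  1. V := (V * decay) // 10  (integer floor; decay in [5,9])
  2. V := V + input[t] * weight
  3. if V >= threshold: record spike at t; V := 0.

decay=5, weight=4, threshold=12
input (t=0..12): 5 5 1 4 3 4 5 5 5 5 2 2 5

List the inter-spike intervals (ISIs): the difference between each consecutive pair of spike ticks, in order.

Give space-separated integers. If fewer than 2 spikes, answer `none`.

t=0: input=5 -> V=0 FIRE
t=1: input=5 -> V=0 FIRE
t=2: input=1 -> V=4
t=3: input=4 -> V=0 FIRE
t=4: input=3 -> V=0 FIRE
t=5: input=4 -> V=0 FIRE
t=6: input=5 -> V=0 FIRE
t=7: input=5 -> V=0 FIRE
t=8: input=5 -> V=0 FIRE
t=9: input=5 -> V=0 FIRE
t=10: input=2 -> V=8
t=11: input=2 -> V=0 FIRE
t=12: input=5 -> V=0 FIRE

Answer: 1 2 1 1 1 1 1 1 2 1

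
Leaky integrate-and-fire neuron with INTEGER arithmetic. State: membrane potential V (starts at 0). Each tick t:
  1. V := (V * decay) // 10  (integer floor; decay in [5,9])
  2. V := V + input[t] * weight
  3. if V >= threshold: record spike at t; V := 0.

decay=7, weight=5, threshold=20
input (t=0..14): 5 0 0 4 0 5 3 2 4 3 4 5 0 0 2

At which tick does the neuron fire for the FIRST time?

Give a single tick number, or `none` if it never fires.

Answer: 0

Derivation:
t=0: input=5 -> V=0 FIRE
t=1: input=0 -> V=0
t=2: input=0 -> V=0
t=3: input=4 -> V=0 FIRE
t=4: input=0 -> V=0
t=5: input=5 -> V=0 FIRE
t=6: input=3 -> V=15
t=7: input=2 -> V=0 FIRE
t=8: input=4 -> V=0 FIRE
t=9: input=3 -> V=15
t=10: input=4 -> V=0 FIRE
t=11: input=5 -> V=0 FIRE
t=12: input=0 -> V=0
t=13: input=0 -> V=0
t=14: input=2 -> V=10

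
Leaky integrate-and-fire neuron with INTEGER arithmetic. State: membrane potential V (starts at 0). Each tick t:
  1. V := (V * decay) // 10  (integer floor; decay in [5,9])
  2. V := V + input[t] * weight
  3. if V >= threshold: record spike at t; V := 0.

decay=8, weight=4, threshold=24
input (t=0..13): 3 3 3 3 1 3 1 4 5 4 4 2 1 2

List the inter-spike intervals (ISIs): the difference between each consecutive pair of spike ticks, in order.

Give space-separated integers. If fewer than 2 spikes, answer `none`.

t=0: input=3 -> V=12
t=1: input=3 -> V=21
t=2: input=3 -> V=0 FIRE
t=3: input=3 -> V=12
t=4: input=1 -> V=13
t=5: input=3 -> V=22
t=6: input=1 -> V=21
t=7: input=4 -> V=0 FIRE
t=8: input=5 -> V=20
t=9: input=4 -> V=0 FIRE
t=10: input=4 -> V=16
t=11: input=2 -> V=20
t=12: input=1 -> V=20
t=13: input=2 -> V=0 FIRE

Answer: 5 2 4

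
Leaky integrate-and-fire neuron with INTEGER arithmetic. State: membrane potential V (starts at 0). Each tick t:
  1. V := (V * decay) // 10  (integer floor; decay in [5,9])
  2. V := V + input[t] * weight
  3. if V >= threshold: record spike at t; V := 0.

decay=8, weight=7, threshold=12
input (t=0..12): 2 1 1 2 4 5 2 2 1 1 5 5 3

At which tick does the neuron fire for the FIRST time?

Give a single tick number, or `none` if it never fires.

t=0: input=2 -> V=0 FIRE
t=1: input=1 -> V=7
t=2: input=1 -> V=0 FIRE
t=3: input=2 -> V=0 FIRE
t=4: input=4 -> V=0 FIRE
t=5: input=5 -> V=0 FIRE
t=6: input=2 -> V=0 FIRE
t=7: input=2 -> V=0 FIRE
t=8: input=1 -> V=7
t=9: input=1 -> V=0 FIRE
t=10: input=5 -> V=0 FIRE
t=11: input=5 -> V=0 FIRE
t=12: input=3 -> V=0 FIRE

Answer: 0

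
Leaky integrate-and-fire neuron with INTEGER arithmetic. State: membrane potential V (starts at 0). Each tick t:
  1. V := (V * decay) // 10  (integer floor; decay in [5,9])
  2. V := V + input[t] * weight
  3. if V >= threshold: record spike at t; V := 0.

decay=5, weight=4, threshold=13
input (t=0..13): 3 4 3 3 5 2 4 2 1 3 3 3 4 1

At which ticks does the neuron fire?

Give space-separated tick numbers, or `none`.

t=0: input=3 -> V=12
t=1: input=4 -> V=0 FIRE
t=2: input=3 -> V=12
t=3: input=3 -> V=0 FIRE
t=4: input=5 -> V=0 FIRE
t=5: input=2 -> V=8
t=6: input=4 -> V=0 FIRE
t=7: input=2 -> V=8
t=8: input=1 -> V=8
t=9: input=3 -> V=0 FIRE
t=10: input=3 -> V=12
t=11: input=3 -> V=0 FIRE
t=12: input=4 -> V=0 FIRE
t=13: input=1 -> V=4

Answer: 1 3 4 6 9 11 12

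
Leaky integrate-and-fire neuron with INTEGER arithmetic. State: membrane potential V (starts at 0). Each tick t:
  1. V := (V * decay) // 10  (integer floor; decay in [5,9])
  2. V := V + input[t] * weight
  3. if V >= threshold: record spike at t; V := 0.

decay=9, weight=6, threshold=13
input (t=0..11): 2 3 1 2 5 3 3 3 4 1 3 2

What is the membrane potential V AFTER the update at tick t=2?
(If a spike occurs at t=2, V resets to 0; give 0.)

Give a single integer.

Answer: 6

Derivation:
t=0: input=2 -> V=12
t=1: input=3 -> V=0 FIRE
t=2: input=1 -> V=6
t=3: input=2 -> V=0 FIRE
t=4: input=5 -> V=0 FIRE
t=5: input=3 -> V=0 FIRE
t=6: input=3 -> V=0 FIRE
t=7: input=3 -> V=0 FIRE
t=8: input=4 -> V=0 FIRE
t=9: input=1 -> V=6
t=10: input=3 -> V=0 FIRE
t=11: input=2 -> V=12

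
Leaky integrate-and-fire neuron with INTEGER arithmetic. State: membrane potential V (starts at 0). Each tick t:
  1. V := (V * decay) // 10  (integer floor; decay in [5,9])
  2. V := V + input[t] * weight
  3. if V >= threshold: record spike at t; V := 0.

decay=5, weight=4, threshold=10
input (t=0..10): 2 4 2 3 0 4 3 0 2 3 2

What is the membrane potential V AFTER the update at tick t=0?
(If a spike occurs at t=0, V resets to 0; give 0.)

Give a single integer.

t=0: input=2 -> V=8
t=1: input=4 -> V=0 FIRE
t=2: input=2 -> V=8
t=3: input=3 -> V=0 FIRE
t=4: input=0 -> V=0
t=5: input=4 -> V=0 FIRE
t=6: input=3 -> V=0 FIRE
t=7: input=0 -> V=0
t=8: input=2 -> V=8
t=9: input=3 -> V=0 FIRE
t=10: input=2 -> V=8

Answer: 8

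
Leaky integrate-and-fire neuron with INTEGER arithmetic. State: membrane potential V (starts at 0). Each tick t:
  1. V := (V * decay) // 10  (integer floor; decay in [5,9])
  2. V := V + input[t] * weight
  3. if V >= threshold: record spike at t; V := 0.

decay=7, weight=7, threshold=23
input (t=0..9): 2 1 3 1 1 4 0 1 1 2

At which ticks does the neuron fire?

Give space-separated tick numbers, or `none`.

t=0: input=2 -> V=14
t=1: input=1 -> V=16
t=2: input=3 -> V=0 FIRE
t=3: input=1 -> V=7
t=4: input=1 -> V=11
t=5: input=4 -> V=0 FIRE
t=6: input=0 -> V=0
t=7: input=1 -> V=7
t=8: input=1 -> V=11
t=9: input=2 -> V=21

Answer: 2 5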